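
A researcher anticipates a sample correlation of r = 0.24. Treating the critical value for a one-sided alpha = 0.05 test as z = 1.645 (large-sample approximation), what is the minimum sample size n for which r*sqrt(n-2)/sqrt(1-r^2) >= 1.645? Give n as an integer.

r√(n−2)/√(1−r²) ≥ 1.645  ⇔  n−2 ≥ (1.645)²·(1−r²)/r²
(1−r²)/r² = (1−0.0576)/0.0576 = 16.3611
n ≥ 2 + 2.706025·16.3611 = 2 + 44.2735 = 46.2735
⌈46.2735⌉ = 47

47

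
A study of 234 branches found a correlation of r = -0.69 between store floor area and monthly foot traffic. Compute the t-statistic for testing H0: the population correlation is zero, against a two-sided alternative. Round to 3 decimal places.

-14.520

t = r·√(n−2) / √(1−r²) with r = -0.69, n = 234
  = -0.69·√232 / √(1 − 0.4761)
  = -0.69·15.231546 / 0.723809
  = -10.509767 / 0.723809 = -14.520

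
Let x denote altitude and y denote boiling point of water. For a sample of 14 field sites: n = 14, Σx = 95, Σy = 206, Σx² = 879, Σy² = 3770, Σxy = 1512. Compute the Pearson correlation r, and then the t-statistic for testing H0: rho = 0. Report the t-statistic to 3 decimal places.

0.988

S_xy = nΣxy − ΣxΣy = 14·1512 − 95·206 = 21168 − 19570 = 1598
S_xx = nΣx² − (Σx)² = 14·879 − 95² = 12306 − 9025 = 3281
S_yy = nΣy² − (Σy)² = 14·3770 − 206² = 52780 − 42436 = 10344
r = S_xy / √(S_xx·S_yy) = 1598 / √(3281·10344) = 1598 / √33938664 = 1598 / 5825.6900 = 0.2743
t = r·√(n−2)/√(1−r²) = 0.2743·√12 / √(1−0.075240) = 0.950203 / 0.961644 = 0.988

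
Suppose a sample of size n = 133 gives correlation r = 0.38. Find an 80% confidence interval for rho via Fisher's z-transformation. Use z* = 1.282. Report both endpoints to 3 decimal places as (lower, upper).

(0.280, 0.472)

z_r = atanh(0.38) = 0.400060;  SE = 1/√(n−3) = 1/√130 = 0.087706
z-limits: 0.400060 ± 1.282·0.087706 = 0.400060 ± 0.112439 = [0.287621, 0.512499]
ρ-limits: (tanh 0.287621, tanh 0.512499) = (0.280, 0.472)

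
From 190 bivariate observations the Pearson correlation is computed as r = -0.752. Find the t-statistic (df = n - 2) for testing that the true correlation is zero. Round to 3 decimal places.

-15.642

1 − r² = 1 − 0.565504 = 0.434496;  √(1−r²) = 0.659163
√(n−2) = √188 = 13.711309
t = r·√(n−2)/√(1−r²) = -0.752 · 13.711309 / 0.659163 = -15.642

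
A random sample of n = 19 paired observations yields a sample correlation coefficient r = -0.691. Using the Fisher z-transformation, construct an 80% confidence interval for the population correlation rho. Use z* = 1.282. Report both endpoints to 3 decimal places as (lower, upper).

Fisher z: z_r = atanh(r) = ½·ln((1+(-0.691))/(1−(-0.691))) = -0.849867
SE(z) = 1/√(n−3) = 1/√16 = 0.250000
80% ⇒ z* = 1.282; margin = 1.282·0.250000 = 0.320500
CI on z-scale: (-1.170367, -0.529367)
Back-transform: tanh(-1.170367) = -0.824390, tanh(-0.529367) = -0.484897

(-0.824, -0.485)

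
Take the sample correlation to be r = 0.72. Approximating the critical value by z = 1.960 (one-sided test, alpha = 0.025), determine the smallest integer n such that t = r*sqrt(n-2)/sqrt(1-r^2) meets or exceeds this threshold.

6

r√(n−2)/√(1−r²) ≥ 1.960  ⇔  n−2 ≥ (1.960)²·(1−r²)/r²
(1−r²)/r² = (1−0.5184)/0.5184 = 0.9290
n ≥ 2 + 3.8416·0.9290 = 2 + 3.5688 = 5.5688
⌈5.5688⌉ = 6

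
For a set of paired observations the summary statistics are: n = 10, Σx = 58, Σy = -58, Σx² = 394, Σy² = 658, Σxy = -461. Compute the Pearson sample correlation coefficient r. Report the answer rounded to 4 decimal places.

-0.9155

S_xy = nΣxy − ΣxΣy = 10·(-461) − 58·(-58) = -4610 − (-3364) = -1246
S_xx = nΣx² − (Σx)² = 10·394 − 58² = 3940 − 3364 = 576
S_yy = nΣy² − (Σy)² = 10·658 − (-58)² = 6580 − 3364 = 3216
r = S_xy / √(S_xx·S_yy) = -1246 / √(576·3216) = -1246 / √1852416 = -1246 / 1361.0349 = -0.9155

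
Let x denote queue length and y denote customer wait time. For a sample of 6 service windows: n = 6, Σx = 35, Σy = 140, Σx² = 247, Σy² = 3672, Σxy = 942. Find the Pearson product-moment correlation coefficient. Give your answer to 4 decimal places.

0.9512

Numerator: nΣxy − (Σx)(Σy) = 6·942 − (35)(140) = 752
Denominator: √[(nΣx²−(Σx)²)(nΣy²−(Σy)²)]
  nΣx²−(Σx)² = 6·247 − 1225 = 257;  nΣy²−(Σy)² = 6·3672 − 19600 = 2432
  √(257·2432) = √625024 = 790.5846
r = 752 / 790.5846 = 0.9512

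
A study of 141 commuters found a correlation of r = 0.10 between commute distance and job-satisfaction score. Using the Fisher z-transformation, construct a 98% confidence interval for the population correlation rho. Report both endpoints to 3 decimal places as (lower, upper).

(-0.097, 0.290)

z_r = atanh(0.10) = 0.100335;  SE = 1/√(n−3) = 1/√138 = 0.085126
z-limits: 0.100335 ± 2.326·0.085126 = 0.100335 ± 0.198003 = [-0.097668, 0.298338]
ρ-limits: (tanh -0.097668, tanh 0.298338) = (-0.097, 0.290)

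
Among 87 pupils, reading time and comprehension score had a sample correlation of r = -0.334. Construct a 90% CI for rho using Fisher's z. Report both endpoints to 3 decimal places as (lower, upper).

z_r = atanh(-0.334) = -0.347324;  SE = 1/√(n−3) = 1/√84 = 0.109109
z-limits: -0.347324 ± 1.645·0.109109 = -0.347324 ± 0.179484 = [-0.526808, -0.167840]
ρ-limits: (tanh -0.526808, tanh -0.167840) = (-0.483, -0.166)

(-0.483, -0.166)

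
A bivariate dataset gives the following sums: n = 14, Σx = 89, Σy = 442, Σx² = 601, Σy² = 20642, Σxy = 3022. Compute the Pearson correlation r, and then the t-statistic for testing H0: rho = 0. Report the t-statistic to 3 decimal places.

S_xy = nΣxy − ΣxΣy = 14·3022 − 89·442 = 42308 − 39338 = 2970
S_xx = nΣx² − (Σx)² = 14·601 − 89² = 8414 − 7921 = 493
S_yy = nΣy² − (Σy)² = 14·20642 − 442² = 288988 − 195364 = 93624
r = S_xy / √(S_xx·S_yy) = 2970 / √(493·93624) = 2970 / √46156632 = 2970 / 6793.8672 = 0.4372
t = r·√(n−2)/√(1−r²) = 0.4372·√12 / √(1−0.191144) = 1.514505 / 0.899364 = 1.684

1.684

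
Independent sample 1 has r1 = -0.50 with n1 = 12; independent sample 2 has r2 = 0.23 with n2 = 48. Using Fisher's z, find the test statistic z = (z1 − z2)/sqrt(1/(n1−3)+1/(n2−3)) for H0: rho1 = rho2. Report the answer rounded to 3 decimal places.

Fisher z-transforms: z1 = atanh(-0.50) = -0.549306, z2 = atanh(0.23) = 0.234189; difference d = -0.783495
Var(d) = 1/9 + 1/45 = 0.1111111 + 0.0222222 = 0.1333333
z = d/√Var(d) = -0.783495 / √0.1333333 = -0.783495 / 0.365148 = -2.146

-2.146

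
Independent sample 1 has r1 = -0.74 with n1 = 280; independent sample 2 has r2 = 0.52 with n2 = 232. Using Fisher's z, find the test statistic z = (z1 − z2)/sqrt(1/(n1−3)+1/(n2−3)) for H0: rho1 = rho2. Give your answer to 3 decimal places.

Fisher z-transforms: z1 = atanh(-0.74) = -0.950479, z2 = atanh(0.52) = 0.576340; difference d = -1.526819
Var(d) = 1/277 + 1/229 = 0.0036101 + 0.0043668 = 0.0079769
z = d/√Var(d) = -1.526819 / √0.0079769 = -1.526819 / 0.089313 = -17.095

-17.095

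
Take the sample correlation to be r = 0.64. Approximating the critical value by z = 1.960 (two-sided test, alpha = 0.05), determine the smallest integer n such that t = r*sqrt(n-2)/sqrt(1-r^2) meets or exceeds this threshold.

Need r·√(n−2)/√(1−r²) ≥ 1.960
√(n−2) ≥ 1.960·√(1−0.4096) / 0.64 = 1.960·0.768375 / 0.64 = 2.3531
n−2 ≥ 5.5371  ⇒  n ≥ 7.5371
Smallest integer n = 8

8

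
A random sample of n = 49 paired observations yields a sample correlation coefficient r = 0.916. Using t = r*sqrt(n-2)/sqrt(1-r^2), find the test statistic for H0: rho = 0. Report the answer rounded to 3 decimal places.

1 − r² = 1 − 0.839056 = 0.160944;  √(1−r²) = 0.401178
√(n−2) = √47 = 6.855655
t = r·√(n−2)/√(1−r²) = 0.916 · 6.855655 / 0.401178 = 15.653

15.653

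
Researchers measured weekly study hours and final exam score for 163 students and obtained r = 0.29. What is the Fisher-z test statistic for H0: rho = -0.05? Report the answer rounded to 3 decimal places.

Fisher z: atanh(0.29) = 0.298566, atanh(-0.05) = -0.050042
z = (z_r − z_0)·√(n−3) = (0.298566 − (-0.050042))·√160 = 0.348608 · 12.649111 = 4.410

4.410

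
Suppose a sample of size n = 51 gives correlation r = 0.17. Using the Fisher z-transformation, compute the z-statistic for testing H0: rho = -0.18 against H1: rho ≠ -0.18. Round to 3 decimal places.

2.450

z_r = atanh(0.17) = 0.171667,  z_0 = atanh(-0.18) = -0.181983
SE = 1/√(n−3) = 1/√48 = 0.144338
z = (z_r − z_0)/SE = (0.171667 − (-0.181983)) / 0.144338 = 0.353650 / 0.144338 = 2.450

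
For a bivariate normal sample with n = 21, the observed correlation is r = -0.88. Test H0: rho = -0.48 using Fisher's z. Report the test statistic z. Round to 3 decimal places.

z_r = atanh(-0.88) = -1.375768,  z_0 = atanh(-0.48) = -0.522984
SE = 1/√(n−3) = 1/√18 = 0.235702
z = (z_r − z_0)/SE = (-1.375768 − (-0.522984)) / 0.235702 = -0.852784 / 0.235702 = -3.618

-3.618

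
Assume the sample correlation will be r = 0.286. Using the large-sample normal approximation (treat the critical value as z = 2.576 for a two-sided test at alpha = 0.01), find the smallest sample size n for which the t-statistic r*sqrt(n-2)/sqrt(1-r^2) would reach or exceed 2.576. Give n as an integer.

r√(n−2)/√(1−r²) ≥ 2.576  ⇔  n−2 ≥ (2.576)²·(1−r²)/r²
(1−r²)/r² = (1−0.081796)/0.081796 = 11.2255
n ≥ 2 + 6.635776·11.2255 = 2 + 74.4899 = 76.4899
⌈76.4899⌉ = 77

77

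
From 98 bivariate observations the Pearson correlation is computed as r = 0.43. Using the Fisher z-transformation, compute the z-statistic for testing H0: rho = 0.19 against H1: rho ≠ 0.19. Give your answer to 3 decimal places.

2.608

Fisher z: atanh(0.43) = 0.459897, atanh(0.19) = 0.192337
z = (z_r − z_0)·√(n−3) = (0.459897 − 0.192337)·√95 = 0.267560 · 9.746794 = 2.608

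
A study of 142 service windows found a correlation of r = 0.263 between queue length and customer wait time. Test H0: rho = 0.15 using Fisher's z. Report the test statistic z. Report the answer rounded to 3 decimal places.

1.393

z_r = atanh(0.263) = 0.269329,  z_0 = atanh(0.15) = 0.151140
SE = 1/√(n−3) = 1/√139 = 0.084819
z = (z_r − z_0)/SE = (0.269329 − 0.151140) / 0.084819 = 0.118189 / 0.084819 = 1.393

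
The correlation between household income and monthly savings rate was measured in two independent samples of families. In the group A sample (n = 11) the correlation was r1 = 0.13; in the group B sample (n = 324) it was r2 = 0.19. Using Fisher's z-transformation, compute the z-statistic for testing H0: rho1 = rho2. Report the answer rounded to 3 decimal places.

-0.172

z1 = atanh(0.13) = 0.130740,  z2 = atanh(0.19) = 0.192337
SE = √(1/(n1−3) + 1/(n2−3)) = √(1/8 + 1/321) = √(0.1250000 + 0.0031153) = √0.1281153 = 0.357932
z = (z1 − z2)/SE = (0.130740 − 0.192337) / 0.357932 = -0.061597 / 0.357932 = -0.172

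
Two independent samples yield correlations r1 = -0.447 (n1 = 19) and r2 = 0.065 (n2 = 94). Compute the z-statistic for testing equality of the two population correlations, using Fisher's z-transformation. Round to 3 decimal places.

-2.014

z1 = atanh(-0.447) = -0.480945,  z2 = atanh(0.065) = 0.065092
SE = √(1/(n1−3) + 1/(n2−3)) = √(1/16 + 1/91) = √(0.0625000 + 0.0109890) = √0.0734890 = 0.271089
z = (z1 − z2)/SE = (-0.480945 − 0.065092) / 0.271089 = -0.546037 / 0.271089 = -2.014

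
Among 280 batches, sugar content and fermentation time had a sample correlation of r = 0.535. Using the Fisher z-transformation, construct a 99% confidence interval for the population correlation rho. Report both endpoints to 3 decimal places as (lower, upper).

Fisher z: z_r = atanh(r) = ½·ln((1+0.535)/(1−0.535)) = 0.597124
SE(z) = 1/√(n−3) = 1/√277 = 0.060084
99% ⇒ z* = 2.576; margin = 2.576·0.060084 = 0.154776
CI on z-scale: (0.442348, 0.751900)
Back-transform: tanh(0.442348) = 0.415589, tanh(0.751900) = 0.636281

(0.416, 0.636)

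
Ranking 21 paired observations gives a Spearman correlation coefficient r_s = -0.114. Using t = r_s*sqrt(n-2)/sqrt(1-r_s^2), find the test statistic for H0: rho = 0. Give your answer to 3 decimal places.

-0.500

t = r_s·√(n−2) / √(1−r_s²) with r_s = -0.114, n = 21
  = -0.114·√19 / √(1 − 0.012996)
  = -0.114·4.358899 / 0.993481
  = -0.496914 / 0.993481 = -0.500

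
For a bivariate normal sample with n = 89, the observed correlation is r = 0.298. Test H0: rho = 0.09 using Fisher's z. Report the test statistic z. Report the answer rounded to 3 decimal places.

z_r = atanh(0.298) = 0.307323,  z_0 = atanh(0.09) = 0.090244
SE = 1/√(n−3) = 1/√86 = 0.107833
z = (z_r − z_0)/SE = (0.307323 − 0.090244) / 0.107833 = 0.217079 / 0.107833 = 2.013

2.013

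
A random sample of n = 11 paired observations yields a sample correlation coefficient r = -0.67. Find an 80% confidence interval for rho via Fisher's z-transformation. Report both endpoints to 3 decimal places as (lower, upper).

(-0.852, -0.343)

Fisher z: z_r = atanh(r) = ½·ln((1+(-0.67))/(1−(-0.67))) = -0.810743
SE(z) = 1/√(n−3) = 1/√8 = 0.353553
80% ⇒ z* = 1.282; margin = 1.282·0.353553 = 0.453255
CI on z-scale: (-1.263998, -0.357488)
Back-transform: tanh(-1.263998) = -0.852163, tanh(-0.357488) = -0.342999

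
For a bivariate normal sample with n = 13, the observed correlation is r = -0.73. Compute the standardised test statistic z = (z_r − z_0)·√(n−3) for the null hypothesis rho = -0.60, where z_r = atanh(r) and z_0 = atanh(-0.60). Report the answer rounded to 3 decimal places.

-0.745

Fisher z: atanh(-0.73) = -0.928727, atanh(-0.60) = -0.693147
z = (z_r − z_0)·√(n−3) = (-0.928727 − (-0.693147))·√10 = -0.235580 · 3.162278 = -0.745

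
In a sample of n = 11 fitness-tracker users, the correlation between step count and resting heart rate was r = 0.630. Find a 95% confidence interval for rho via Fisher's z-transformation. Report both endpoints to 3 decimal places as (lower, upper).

z_r = atanh(0.630) = 0.741416;  SE = 1/√(n−3) = 1/√8 = 0.353553
z-limits: 0.741416 ± 1.960·0.353553 = 0.741416 ± 0.692964 = [0.048452, 1.434380]
ρ-limits: (tanh 0.048452, tanh 1.434380) = (0.048, 0.893)

(0.048, 0.893)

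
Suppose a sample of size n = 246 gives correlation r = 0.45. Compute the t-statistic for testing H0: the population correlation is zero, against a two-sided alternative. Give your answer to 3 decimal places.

t = r·√(n−2) / √(1−r²) with r = 0.45, n = 246
  = 0.45·√244 / √(1 − 0.2025)
  = 0.45·15.620499 / 0.893029
  = 7.029225 / 0.893029 = 7.871

7.871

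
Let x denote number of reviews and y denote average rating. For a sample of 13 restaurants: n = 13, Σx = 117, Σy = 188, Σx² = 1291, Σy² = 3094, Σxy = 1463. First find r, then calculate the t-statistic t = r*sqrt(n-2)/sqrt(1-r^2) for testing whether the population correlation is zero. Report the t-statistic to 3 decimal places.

-3.956

Numerator: nΣxy − (Σx)(Σy) = 13·1463 − (117)(188) = -2977
Denominator: √[(nΣx²−(Σx)²)(nΣy²−(Σy)²)]
  nΣx²−(Σx)² = 13·1291 − 13689 = 3094;  nΣy²−(Σy)² = 13·3094 − 35344 = 4878
  √(3094·4878) = √15092532 = 3884.9108
r = -2977 / 3884.9108 = -0.7663
t = r·√(n−2)/√(1−r²) = -0.7663·√11 / √(1−0.587216) = -2.541530 / 0.642483 = -3.956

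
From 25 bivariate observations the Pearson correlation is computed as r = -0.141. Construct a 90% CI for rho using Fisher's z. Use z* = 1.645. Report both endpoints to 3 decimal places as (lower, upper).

Fisher z: z_r = atanh(r) = ½·ln((1+(-0.141))/(1−(-0.141))) = -0.141946
SE(z) = 1/√(n−3) = 1/√22 = 0.213201
90% ⇒ z* = 1.645; margin = 1.645·0.213201 = 0.350716
CI on z-scale: (-0.492662, 0.208770)
Back-transform: tanh(-0.492662) = -0.456327, tanh(0.208770) = 0.205789

(-0.456, 0.206)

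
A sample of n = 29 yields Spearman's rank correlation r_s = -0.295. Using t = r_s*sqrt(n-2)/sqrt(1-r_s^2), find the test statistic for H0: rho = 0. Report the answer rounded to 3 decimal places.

t = r_s·√(n−2) / √(1−r_s²) with r_s = -0.295, n = 29
  = -0.295·√27 / √(1 − 0.087025)
  = -0.295·5.196152 / 0.955497
  = -1.532865 / 0.955497 = -1.604

-1.604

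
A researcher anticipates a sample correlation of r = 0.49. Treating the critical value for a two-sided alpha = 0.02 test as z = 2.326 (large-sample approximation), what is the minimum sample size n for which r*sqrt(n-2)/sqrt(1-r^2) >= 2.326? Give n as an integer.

r√(n−2)/√(1−r²) ≥ 2.326  ⇔  n−2 ≥ (2.326)²·(1−r²)/r²
(1−r²)/r² = (1−0.2401)/0.2401 = 3.1649
n ≥ 2 + 5.410276·3.1649 = 2 + 17.1230 = 19.1230
⌈19.1230⌉ = 20

20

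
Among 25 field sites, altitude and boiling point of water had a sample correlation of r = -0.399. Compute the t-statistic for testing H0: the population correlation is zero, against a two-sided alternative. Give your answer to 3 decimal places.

-2.087

1 − r² = 1 − 0.159201 = 0.840799;  √(1−r²) = 0.916951
√(n−2) = √23 = 4.795832
t = r·√(n−2)/√(1−r²) = -0.399 · 4.795832 / 0.916951 = -2.087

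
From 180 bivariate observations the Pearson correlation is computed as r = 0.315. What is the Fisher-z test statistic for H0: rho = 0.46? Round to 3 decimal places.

z_r = atanh(0.315) = 0.326087,  z_0 = atanh(0.46) = 0.497311
SE = 1/√(n−3) = 1/√177 = 0.075165
z = (z_r − z_0)/SE = (0.326087 − 0.497311) / 0.075165 = -0.171224 / 0.075165 = -2.278

-2.278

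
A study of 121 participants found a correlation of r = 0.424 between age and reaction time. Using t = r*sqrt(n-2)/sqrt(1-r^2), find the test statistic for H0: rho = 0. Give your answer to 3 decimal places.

5.107

t = r·√(n−2) / √(1−r²) with r = 0.424, n = 121
  = 0.424·√119 / √(1 − 0.179776)
  = 0.424·10.908712 / 0.905662
  = 4.625294 / 0.905662 = 5.107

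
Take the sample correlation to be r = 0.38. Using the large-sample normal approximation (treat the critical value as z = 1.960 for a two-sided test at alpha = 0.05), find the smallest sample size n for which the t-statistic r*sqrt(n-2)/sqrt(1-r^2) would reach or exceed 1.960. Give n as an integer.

Need r·√(n−2)/√(1−r²) ≥ 1.960
√(n−2) ≥ 1.960·√(1−0.1444) / 0.38 = 1.960·0.924986 / 0.38 = 4.7710
n−2 ≥ 22.7624  ⇒  n ≥ 24.7624
Smallest integer n = 25

25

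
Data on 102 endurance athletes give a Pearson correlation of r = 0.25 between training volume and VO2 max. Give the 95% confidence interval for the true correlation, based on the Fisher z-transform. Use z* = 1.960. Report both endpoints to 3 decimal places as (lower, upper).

z_r = atanh(0.25) = 0.255413;  SE = 1/√(n−3) = 1/√99 = 0.100504
z-limits: 0.255413 ± 1.960·0.100504 = 0.255413 ± 0.196988 = [0.058425, 0.452401]
ρ-limits: (tanh 0.058425, tanh 0.452401) = (0.058, 0.424)

(0.058, 0.424)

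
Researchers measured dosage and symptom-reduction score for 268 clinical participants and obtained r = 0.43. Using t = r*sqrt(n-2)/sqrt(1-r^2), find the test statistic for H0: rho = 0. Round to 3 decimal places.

1 − r² = 1 − 0.1849 = 0.8151;  √(1−r²) = 0.902829
√(n−2) = √266 = 16.309506
t = r·√(n−2)/√(1−r²) = 0.43 · 16.309506 / 0.902829 = 7.768

7.768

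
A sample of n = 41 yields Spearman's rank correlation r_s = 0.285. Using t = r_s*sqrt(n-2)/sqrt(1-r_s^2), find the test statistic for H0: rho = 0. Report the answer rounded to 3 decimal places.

1.857

t = r_s·√(n−2) / √(1−r_s²) with r_s = 0.285, n = 41
  = 0.285·√39 / √(1 − 0.081225)
  = 0.285·6.244998 / 0.958528
  = 1.779824 / 0.958528 = 1.857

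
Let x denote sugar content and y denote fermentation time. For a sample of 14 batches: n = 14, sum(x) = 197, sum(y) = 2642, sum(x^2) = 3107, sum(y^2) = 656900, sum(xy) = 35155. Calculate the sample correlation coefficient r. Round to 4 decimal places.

Numerator: nΣxy − (Σx)(Σy) = 14·35155 − (197)(2642) = -28304
Denominator: √[(nΣx²−(Σx)²)(nΣy²−(Σy)²)]
  nΣx²−(Σx)² = 14·3107 − 38809 = 4689;  nΣy²−(Σy)² = 14·656900 − 6980164 = 2216436
  √(4689·2216436) = √10392868404 = 101945.4187
r = -28304 / 101945.4187 = -0.2776

-0.2776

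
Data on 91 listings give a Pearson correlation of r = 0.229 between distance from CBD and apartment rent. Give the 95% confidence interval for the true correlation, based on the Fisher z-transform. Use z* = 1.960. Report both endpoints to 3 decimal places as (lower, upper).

Fisher z: z_r = atanh(r) = ½·ln((1+0.229)/(1−0.229)) = 0.233134
SE(z) = 1/√(n−3) = 1/√88 = 0.106600
95% ⇒ z* = 1.960; margin = 1.960·0.106600 = 0.208936
CI on z-scale: (0.024198, 0.442070)
Back-transform: tanh(0.024198) = 0.024193, tanh(0.442070) = 0.415359

(0.024, 0.415)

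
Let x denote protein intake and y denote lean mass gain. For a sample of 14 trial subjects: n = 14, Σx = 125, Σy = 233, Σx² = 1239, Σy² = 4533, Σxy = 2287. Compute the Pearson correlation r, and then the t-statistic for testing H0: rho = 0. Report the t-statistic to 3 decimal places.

Numerator: nΣxy − (Σx)(Σy) = 14·2287 − (125)(233) = 2893
Denominator: √[(nΣx²−(Σx)²)(nΣy²−(Σy)²)]
  nΣx²−(Σx)² = 14·1239 − 15625 = 1721;  nΣy²−(Σy)² = 14·4533 − 54289 = 9173
  √(1721·9173) = √15786733 = 3973.2522
r = 2893 / 3973.2522 = 0.7281
t = r·√(n−2)/√(1−r²) = 0.7281·√12 / √(1−0.530130) = 2.522212 / 0.685471 = 3.680

3.680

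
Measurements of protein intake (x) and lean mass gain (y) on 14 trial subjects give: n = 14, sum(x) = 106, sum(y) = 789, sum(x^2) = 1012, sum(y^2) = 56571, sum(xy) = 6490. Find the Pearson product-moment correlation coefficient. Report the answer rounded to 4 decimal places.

S_xy = nΣxy − ΣxΣy = 14·6490 − 106·789 = 90860 − 83634 = 7226
S_xx = nΣx² − (Σx)² = 14·1012 − 106² = 14168 − 11236 = 2932
S_yy = nΣy² − (Σy)² = 14·56571 − 789² = 791994 − 622521 = 169473
r = S_xy / √(S_xx·S_yy) = 7226 / √(2932·169473) = 7226 / √496894836 = 7226 / 22291.1381 = 0.3242

0.3242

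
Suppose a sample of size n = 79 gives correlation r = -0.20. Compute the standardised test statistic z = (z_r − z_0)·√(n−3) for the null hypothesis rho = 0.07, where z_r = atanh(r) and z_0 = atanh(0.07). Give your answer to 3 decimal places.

-2.379

Fisher z: atanh(-0.20) = -0.202733, atanh(0.07) = 0.070115
z = (z_r − z_0)·√(n−3) = (-0.202733 − 0.070115)·√76 = -0.272848 · 8.717798 = -2.379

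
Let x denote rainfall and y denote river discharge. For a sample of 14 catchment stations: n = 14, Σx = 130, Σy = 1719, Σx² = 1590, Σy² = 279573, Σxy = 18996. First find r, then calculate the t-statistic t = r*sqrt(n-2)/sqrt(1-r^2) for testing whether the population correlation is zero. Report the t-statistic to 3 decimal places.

S_xy = nΣxy − ΣxΣy = 14·18996 − 130·1719 = 265944 − 223470 = 42474
S_xx = nΣx² − (Σx)² = 14·1590 − 130² = 22260 − 16900 = 5360
S_yy = nΣy² − (Σy)² = 14·279573 − 1719² = 3914022 − 2954961 = 959061
r = S_xy / √(S_xx·S_yy) = 42474 / √(5360·959061) = 42474 / √5140566960 = 42474 / 71697.7472 = 0.5924
t = r·√(n−2)/√(1−r²) = 0.5924·√12 / √(1−0.350938) = 2.052134 / 0.805644 = 2.547

2.547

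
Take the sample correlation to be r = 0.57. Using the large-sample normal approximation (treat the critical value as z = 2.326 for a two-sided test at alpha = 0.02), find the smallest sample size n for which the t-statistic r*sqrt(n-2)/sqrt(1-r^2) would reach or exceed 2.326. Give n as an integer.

14

r√(n−2)/√(1−r²) ≥ 2.326  ⇔  n−2 ≥ (2.326)²·(1−r²)/r²
(1−r²)/r² = (1−0.3249)/0.3249 = 2.0779
n ≥ 2 + 5.410276·2.0779 = 2 + 11.2420 = 13.2420
⌈13.2420⌉ = 14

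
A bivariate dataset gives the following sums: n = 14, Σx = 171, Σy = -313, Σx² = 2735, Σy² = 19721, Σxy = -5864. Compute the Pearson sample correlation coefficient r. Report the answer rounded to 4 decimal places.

Numerator: nΣxy − (Σx)(Σy) = 14·(-5864) − (171)(-313) = -28573
Denominator: √[(nΣx²−(Σx)²)(nΣy²−(Σy)²)]
  nΣx²−(Σx)² = 14·2735 − 29241 = 9049;  nΣy²−(Σy)² = 14·19721 − 97969 = 178125
  √(9049·178125) = √1611853125 = 40147.8907
r = -28573 / 40147.8907 = -0.7117

-0.7117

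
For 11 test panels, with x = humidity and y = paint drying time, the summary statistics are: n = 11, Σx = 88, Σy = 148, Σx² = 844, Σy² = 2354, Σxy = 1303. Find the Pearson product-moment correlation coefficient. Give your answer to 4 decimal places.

0.5281

S_xy = nΣxy − ΣxΣy = 11·1303 − 88·148 = 14333 − 13024 = 1309
S_xx = nΣx² − (Σx)² = 11·844 − 88² = 9284 − 7744 = 1540
S_yy = nΣy² − (Σy)² = 11·2354 − 148² = 25894 − 21904 = 3990
r = S_xy / √(S_xx·S_yy) = 1309 / √(1540·3990) = 1309 / √6144600 = 1309 / 2478.8304 = 0.5281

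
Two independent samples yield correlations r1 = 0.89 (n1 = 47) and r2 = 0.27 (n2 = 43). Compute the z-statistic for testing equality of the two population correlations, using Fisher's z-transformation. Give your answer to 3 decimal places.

5.241

Fisher z-transforms: z1 = atanh(0.89) = 1.421926, z2 = atanh(0.27) = 0.276864; difference d = 1.145062
Var(d) = 1/44 + 1/40 = 0.0227273 + 0.0250000 = 0.0477273
z = d/√Var(d) = 1.145062 / √0.0477273 = 1.145062 / 0.218466 = 5.241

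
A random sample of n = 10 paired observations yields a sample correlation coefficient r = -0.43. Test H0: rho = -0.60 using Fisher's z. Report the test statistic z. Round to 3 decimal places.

0.617

z_r = atanh(-0.43) = -0.459897,  z_0 = atanh(-0.60) = -0.693147
SE = 1/√(n−3) = 1/√7 = 0.377964
z = (z_r − z_0)/SE = (-0.459897 − (-0.693147)) / 0.377964 = 0.233250 / 0.377964 = 0.617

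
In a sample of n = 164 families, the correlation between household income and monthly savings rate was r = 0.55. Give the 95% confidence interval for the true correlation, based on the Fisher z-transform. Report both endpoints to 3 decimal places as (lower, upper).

Fisher z: z_r = atanh(r) = ½·ln((1+0.55)/(1−0.55)) = 0.618381
SE(z) = 1/√(n−3) = 1/√161 = 0.078811
95% ⇒ z* = 1.960; margin = 1.960·0.078811 = 0.154470
CI on z-scale: (0.463911, 0.772851)
Back-transform: tanh(0.463911) = 0.433266, tanh(0.772851) = 0.648584

(0.433, 0.649)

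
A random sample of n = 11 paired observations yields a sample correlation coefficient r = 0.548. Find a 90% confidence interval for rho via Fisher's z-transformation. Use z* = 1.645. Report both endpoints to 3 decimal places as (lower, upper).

(0.034, 0.833)

Fisher z: z_r = atanh(r) = ½·ln((1+0.548)/(1−0.548)) = 0.615518
SE(z) = 1/√(n−3) = 1/√8 = 0.353553
90% ⇒ z* = 1.645; margin = 1.645·0.353553 = 0.581595
CI on z-scale: (0.033923, 1.197113)
Back-transform: tanh(0.033923) = 0.033910, tanh(1.197113) = 0.832772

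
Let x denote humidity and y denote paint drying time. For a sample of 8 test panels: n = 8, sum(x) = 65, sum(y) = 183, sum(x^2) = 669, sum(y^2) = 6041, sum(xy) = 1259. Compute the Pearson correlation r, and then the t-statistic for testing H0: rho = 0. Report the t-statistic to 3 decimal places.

-1.220

Numerator: nΣxy − (Σx)(Σy) = 8·1259 − (65)(183) = -1823
Denominator: √[(nΣx²−(Σx)²)(nΣy²−(Σy)²)]
  nΣx²−(Σx)² = 8·669 − 4225 = 1127;  nΣy²−(Σy)² = 8·6041 − 33489 = 14839
  √(1127·14839) = √16723553 = 4089.4441
r = -1823 / 4089.4441 = -0.4458
t = r·√(n−2)/√(1−r²) = -0.4458·√6 / √(1−0.198738) = -1.091983 / 0.895132 = -1.220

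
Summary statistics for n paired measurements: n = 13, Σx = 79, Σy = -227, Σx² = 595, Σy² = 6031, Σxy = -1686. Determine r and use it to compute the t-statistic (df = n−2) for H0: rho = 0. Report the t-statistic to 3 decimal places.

Numerator: nΣxy − (Σx)(Σy) = 13·(-1686) − (79)(-227) = -3985
Denominator: √[(nΣx²−(Σx)²)(nΣy²−(Σy)²)]
  nΣx²−(Σx)² = 13·595 − 6241 = 1494;  nΣy²−(Σy)² = 13·6031 − 51529 = 26874
  √(1494·26874) = √40149756 = 6336.3835
r = -3985 / 6336.3835 = -0.6289
t = r·√(n−2)/√(1−r²) = -0.6289·√11 / √(1−0.395515) = -2.085825 / 0.777486 = -2.683

-2.683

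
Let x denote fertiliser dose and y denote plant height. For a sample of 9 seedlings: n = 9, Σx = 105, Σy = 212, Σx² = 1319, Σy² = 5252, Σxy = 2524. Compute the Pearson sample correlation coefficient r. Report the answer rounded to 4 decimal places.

0.3252

S_xy = nΣxy − ΣxΣy = 9·2524 − 105·212 = 22716 − 22260 = 456
S_xx = nΣx² − (Σx)² = 9·1319 − 105² = 11871 − 11025 = 846
S_yy = nΣy² − (Σy)² = 9·5252 − 212² = 47268 − 44944 = 2324
r = S_xy / √(S_xx·S_yy) = 456 / √(846·2324) = 456 / √1966104 = 456 / 1402.1783 = 0.3252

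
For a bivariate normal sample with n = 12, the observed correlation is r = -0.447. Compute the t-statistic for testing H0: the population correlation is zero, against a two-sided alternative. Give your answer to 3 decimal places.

-1.580

t = r·√(n−2) / √(1−r²) with r = -0.447, n = 12
  = -0.447·√10 / √(1 − 0.199809)
  = -0.447·3.162278 / 0.894534
  = -1.413538 / 0.894534 = -1.580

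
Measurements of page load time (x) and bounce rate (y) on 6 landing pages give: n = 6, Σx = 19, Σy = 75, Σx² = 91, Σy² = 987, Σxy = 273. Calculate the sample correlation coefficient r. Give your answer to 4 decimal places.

Numerator: nΣxy − (Σx)(Σy) = 6·273 − (19)(75) = 213
Denominator: √[(nΣx²−(Σx)²)(nΣy²−(Σy)²)]
  nΣx²−(Σx)² = 6·91 − 361 = 185;  nΣy²−(Σy)² = 6·987 − 5625 = 297
  √(185·297) = √54945 = 234.4035
r = 213 / 234.4035 = 0.9087

0.9087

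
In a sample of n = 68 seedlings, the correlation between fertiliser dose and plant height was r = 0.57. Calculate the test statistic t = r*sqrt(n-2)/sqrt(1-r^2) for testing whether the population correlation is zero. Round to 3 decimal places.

5.636

t = r·√(n−2) / √(1−r²) with r = 0.57, n = 68
  = 0.57·√66 / √(1 − 0.3249)
  = 0.57·8.124038 / 0.821645
  = 4.630702 / 0.821645 = 5.636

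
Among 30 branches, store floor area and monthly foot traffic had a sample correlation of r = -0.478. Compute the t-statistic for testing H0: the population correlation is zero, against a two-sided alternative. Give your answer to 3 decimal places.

1 − r² = 1 − 0.228484 = 0.771516;  √(1−r²) = 0.878360
√(n−2) = √28 = 5.291503
t = r·√(n−2)/√(1−r²) = -0.478 · 5.291503 / 0.878360 = -2.880

-2.880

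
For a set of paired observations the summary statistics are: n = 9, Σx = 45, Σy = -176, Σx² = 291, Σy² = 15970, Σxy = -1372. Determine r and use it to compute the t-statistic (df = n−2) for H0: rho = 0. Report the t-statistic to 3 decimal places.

-1.702

S_xy = nΣxy − ΣxΣy = 9·(-1372) − 45·(-176) = -12348 − (-7920) = -4428
S_xx = nΣx² − (Σx)² = 9·291 − 45² = 2619 − 2025 = 594
S_yy = nΣy² − (Σy)² = 9·15970 − (-176)² = 143730 − 30976 = 112754
r = S_xy / √(S_xx·S_yy) = -4428 / √(594·112754) = -4428 / √66975876 = -4428 / 8183.8790 = -0.5411
t = r·√(n−2)/√(1−r²) = -0.5411·√7 / √(1−0.292789) = -1.431616 / 0.840958 = -1.702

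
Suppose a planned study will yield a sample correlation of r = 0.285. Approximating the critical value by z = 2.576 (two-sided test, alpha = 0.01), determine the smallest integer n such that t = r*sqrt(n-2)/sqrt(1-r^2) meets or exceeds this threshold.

r√(n−2)/√(1−r²) ≥ 2.576  ⇔  n−2 ≥ (2.576)²·(1−r²)/r²
(1−r²)/r² = (1−0.081225)/0.081225 = 11.3115
n ≥ 2 + 6.635776·11.3115 = 2 + 75.0606 = 77.0606
⌈77.0606⌉ = 78

78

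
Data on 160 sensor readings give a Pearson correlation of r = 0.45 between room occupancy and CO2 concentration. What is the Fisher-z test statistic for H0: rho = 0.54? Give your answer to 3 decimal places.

-1.497

z_r = atanh(0.45) = 0.484700,  z_0 = atanh(0.54) = 0.604156
SE = 1/√(n−3) = 1/√157 = 0.079809
z = (z_r − z_0)/SE = (0.484700 − 0.604156) / 0.079809 = -0.119456 / 0.079809 = -1.497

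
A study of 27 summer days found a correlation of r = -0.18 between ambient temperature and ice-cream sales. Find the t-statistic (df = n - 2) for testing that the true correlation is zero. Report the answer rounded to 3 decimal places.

1 − r² = 1 − 0.0324 = 0.9676;  √(1−r²) = 0.983667
√(n−2) = √25 = 5.000000
t = r·√(n−2)/√(1−r²) = -0.18 · 5.000000 / 0.983667 = -0.915

-0.915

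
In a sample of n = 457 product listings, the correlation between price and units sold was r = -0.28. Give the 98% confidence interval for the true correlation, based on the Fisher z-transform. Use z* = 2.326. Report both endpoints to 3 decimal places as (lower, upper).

(-0.377, -0.177)

z_r = atanh(-0.28) = -0.287682;  SE = 1/√(n−3) = 1/√454 = 0.046932
z-limits: -0.287682 ± 2.326·0.046932 = -0.287682 ± 0.109164 = [-0.396846, -0.178518]
ρ-limits: (tanh -0.396846, tanh -0.178518) = (-0.377, -0.177)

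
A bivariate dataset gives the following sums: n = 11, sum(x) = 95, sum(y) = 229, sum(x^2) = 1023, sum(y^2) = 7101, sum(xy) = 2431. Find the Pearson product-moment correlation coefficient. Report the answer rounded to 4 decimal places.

Numerator: nΣxy − (Σx)(Σy) = 11·2431 − (95)(229) = 4986
Denominator: √[(nΣx²−(Σx)²)(nΣy²−(Σy)²)]
  nΣx²−(Σx)² = 11·1023 − 9025 = 2228;  nΣy²−(Σy)² = 11·7101 − 52441 = 25670
  √(2228·25670) = √57192760 = 7562.5895
r = 4986 / 7562.5895 = 0.6593

0.6593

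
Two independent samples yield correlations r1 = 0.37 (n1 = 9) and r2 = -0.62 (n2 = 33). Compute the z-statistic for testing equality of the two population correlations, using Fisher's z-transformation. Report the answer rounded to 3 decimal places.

z1 = atanh(0.37) = 0.388423,  z2 = atanh(-0.62) = -0.725005
SE = √(1/(n1−3) + 1/(n2−3)) = √(1/6 + 1/30) = √(0.1666667 + 0.0333333) = √0.2000000 = 0.447214
z = (z1 − z2)/SE = (0.388423 − (-0.725005)) / 0.447214 = 1.113428 / 0.447214 = 2.490

2.490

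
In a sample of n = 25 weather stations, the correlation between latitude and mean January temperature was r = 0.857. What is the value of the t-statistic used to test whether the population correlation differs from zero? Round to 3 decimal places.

1 − r² = 1 − 0.734449 = 0.265551;  √(1−r²) = 0.515316
√(n−2) = √23 = 4.795832
t = r·√(n−2)/√(1−r²) = 0.857 · 4.795832 / 0.515316 = 7.976

7.976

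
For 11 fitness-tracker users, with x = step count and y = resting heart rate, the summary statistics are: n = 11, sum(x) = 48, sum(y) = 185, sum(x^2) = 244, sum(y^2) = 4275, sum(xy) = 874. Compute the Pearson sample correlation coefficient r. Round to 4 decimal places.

Numerator: nΣxy − (Σx)(Σy) = 11·874 − (48)(185) = 734
Denominator: √[(nΣx²−(Σx)²)(nΣy²−(Σy)²)]
  nΣx²−(Σx)² = 11·244 − 2304 = 380;  nΣy²−(Σy)² = 11·4275 − 34225 = 12800
  √(380·12800) = √4864000 = 2205.4478
r = 734 / 2205.4478 = 0.3328

0.3328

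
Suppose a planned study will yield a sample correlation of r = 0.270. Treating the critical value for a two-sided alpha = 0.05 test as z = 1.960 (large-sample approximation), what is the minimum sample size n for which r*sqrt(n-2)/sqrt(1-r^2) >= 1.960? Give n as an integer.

51

r√(n−2)/√(1−r²) ≥ 1.960  ⇔  n−2 ≥ (1.960)²·(1−r²)/r²
(1−r²)/r² = (1−0.072900)/0.072900 = 12.7174
n ≥ 2 + 3.8416·12.7174 = 2 + 48.8552 = 50.8552
⌈50.8552⌉ = 51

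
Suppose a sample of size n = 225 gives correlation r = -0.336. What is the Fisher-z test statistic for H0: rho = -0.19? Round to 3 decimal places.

-2.343

z_r = atanh(-0.336) = -0.349577,  z_0 = atanh(-0.19) = -0.192337
SE = 1/√(n−3) = 1/√222 = 0.067116
z = (z_r − z_0)/SE = (-0.349577 − (-0.192337)) / 0.067116 = -0.157240 / 0.067116 = -2.343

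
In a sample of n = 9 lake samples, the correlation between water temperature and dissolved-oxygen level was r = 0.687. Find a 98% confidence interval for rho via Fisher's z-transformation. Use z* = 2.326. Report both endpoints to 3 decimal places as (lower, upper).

(-0.107, 0.946)

z_r = atanh(0.687) = 0.842252;  SE = 1/√(n−3) = 1/√6 = 0.408248
z-limits: 0.842252 ± 2.326·0.408248 = 0.842252 ± 0.949585 = [-0.107333, 1.791837]
ρ-limits: (tanh -0.107333, tanh 1.791837) = (-0.107, 0.946)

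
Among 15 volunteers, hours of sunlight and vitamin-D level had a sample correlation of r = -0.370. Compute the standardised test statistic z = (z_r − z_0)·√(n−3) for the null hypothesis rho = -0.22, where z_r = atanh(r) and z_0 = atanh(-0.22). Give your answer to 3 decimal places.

-0.571

Fisher z: atanh(-0.370) = -0.388423, atanh(-0.22) = -0.223656
z = (z_r − z_0)·√(n−3) = (-0.388423 − (-0.223656))·√12 = -0.164767 · 3.464102 = -0.571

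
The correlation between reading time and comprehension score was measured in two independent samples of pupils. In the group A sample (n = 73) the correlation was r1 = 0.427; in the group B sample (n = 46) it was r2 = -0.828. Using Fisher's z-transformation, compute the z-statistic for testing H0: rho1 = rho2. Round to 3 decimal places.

8.454

z1 = atanh(0.427) = 0.456222,  z2 = atanh(-0.828) = -1.181742
SE = √(1/(n1−3) + 1/(n2−3)) = √(1/70 + 1/43) = √(0.0142857 + 0.0232558) = √0.0375415 = 0.193756
z = (z1 − z2)/SE = (0.456222 − (-1.181742)) / 0.193756 = 1.637964 / 0.193756 = 8.454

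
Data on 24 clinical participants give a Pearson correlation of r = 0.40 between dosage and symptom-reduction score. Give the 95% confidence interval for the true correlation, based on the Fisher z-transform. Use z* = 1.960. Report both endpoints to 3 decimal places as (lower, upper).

z_r = atanh(0.40) = 0.423649;  SE = 1/√(n−3) = 1/√21 = 0.218218
z-limits: 0.423649 ± 1.960·0.218218 = 0.423649 ± 0.427707 = [-0.004058, 0.851356]
ρ-limits: (tanh -0.004058, tanh 0.851356) = (-0.004, 0.692)

(-0.004, 0.692)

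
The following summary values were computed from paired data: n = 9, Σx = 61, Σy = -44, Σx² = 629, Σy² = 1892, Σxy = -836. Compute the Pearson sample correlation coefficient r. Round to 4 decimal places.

S_xy = nΣxy − ΣxΣy = 9·(-836) − 61·(-44) = -7524 − (-2684) = -4840
S_xx = nΣx² − (Σx)² = 9·629 − 61² = 5661 − 3721 = 1940
S_yy = nΣy² − (Σy)² = 9·1892 − (-44)² = 17028 − 1936 = 15092
r = S_xy / √(S_xx·S_yy) = -4840 / √(1940·15092) = -4840 / √29278480 = -4840 / 5410.9592 = -0.8945

-0.8945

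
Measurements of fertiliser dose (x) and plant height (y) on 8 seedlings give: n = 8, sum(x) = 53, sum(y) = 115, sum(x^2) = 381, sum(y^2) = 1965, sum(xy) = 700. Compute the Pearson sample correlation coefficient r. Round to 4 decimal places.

-0.6410

Numerator: nΣxy − (Σx)(Σy) = 8·700 − (53)(115) = -495
Denominator: √[(nΣx²−(Σx)²)(nΣy²−(Σy)²)]
  nΣx²−(Σx)² = 8·381 − 2809 = 239;  nΣy²−(Σy)² = 8·1965 − 13225 = 2495
  √(239·2495) = √596305 = 772.2079
r = -495 / 772.2079 = -0.6410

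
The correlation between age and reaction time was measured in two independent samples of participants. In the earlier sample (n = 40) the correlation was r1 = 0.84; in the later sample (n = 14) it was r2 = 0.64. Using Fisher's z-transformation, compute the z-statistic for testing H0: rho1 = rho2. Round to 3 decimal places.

z1 = atanh(0.84) = 1.221174,  z2 = atanh(0.64) = 0.758174
SE = √(1/(n1−3) + 1/(n2−3)) = √(1/37 + 1/11) = √(0.0270270 + 0.0909091) = √0.1179361 = 0.343418
z = (z1 − z2)/SE = (1.221174 − 0.758174) / 0.343418 = 0.463000 / 0.343418 = 1.348

1.348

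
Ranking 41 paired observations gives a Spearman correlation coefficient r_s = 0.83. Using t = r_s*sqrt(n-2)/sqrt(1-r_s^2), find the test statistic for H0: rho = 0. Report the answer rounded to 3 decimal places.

9.293

1 − r_s² = 1 − 0.6889 = 0.3111;  √(1−r_s²) = 0.557763
√(n−2) = √39 = 6.244998
t = r_s·√(n−2)/√(1−r_s²) = 0.83 · 6.244998 / 0.557763 = 9.293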